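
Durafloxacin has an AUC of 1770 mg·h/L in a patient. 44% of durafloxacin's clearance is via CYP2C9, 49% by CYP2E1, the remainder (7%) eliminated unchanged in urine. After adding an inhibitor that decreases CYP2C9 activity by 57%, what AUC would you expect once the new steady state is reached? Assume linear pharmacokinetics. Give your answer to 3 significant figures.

CYP2C9: 0.44 × 0.43 = 0.1892
CYP2E1: 0.49 (unchanged)
Other: 0.07 (unchanged)
New clearance relative to baseline: 0.1892 + 0.49 + 0.07 = 0.7492.
New AUC = baseline ÷ relative clearance = 1770 / 0.7492 = 2.36 × 10³ mg·h/L.

2.36 × 10³ mg·h/L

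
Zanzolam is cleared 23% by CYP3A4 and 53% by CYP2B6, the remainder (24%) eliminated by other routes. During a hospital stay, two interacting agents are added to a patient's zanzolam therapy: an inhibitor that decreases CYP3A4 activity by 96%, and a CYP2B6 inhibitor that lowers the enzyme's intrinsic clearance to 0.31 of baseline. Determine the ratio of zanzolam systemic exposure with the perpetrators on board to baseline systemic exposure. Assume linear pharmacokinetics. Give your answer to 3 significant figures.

2.42

The CYP3A4 pathway (23% of clearance) drops to 0.04× activity: 0.23 × 0.04 = 0.0092.
The CYP2B6 pathway (53% of clearance) is reduced to 0.31× activity: 0.53 × 0.31 = 0.1643.
Non-CYP routes (24%) are unchanged.
New clearance relative to baseline: 0.0092 + 0.1643 + 0.24 = 0.4135.
Systemic exposure ∝ 1/CL: fold-change = 1 / 0.4135 = 2.42.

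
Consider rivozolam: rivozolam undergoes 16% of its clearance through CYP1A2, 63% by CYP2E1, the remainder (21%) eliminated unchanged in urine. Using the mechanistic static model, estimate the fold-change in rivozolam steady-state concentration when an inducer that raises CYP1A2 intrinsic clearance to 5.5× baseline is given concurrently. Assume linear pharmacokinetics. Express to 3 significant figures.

0.581

CYP1A2: 0.16 × 5.5 = 0.88
CYP2E1: 0.63 (unchanged)
Other: 0.21 (unchanged)
New clearance relative to baseline: 0.88 + 0.63 + 0.21 = 1.72.
Since steady-state concentration ∝ 1/CL, the ratio is 1 / 1.72 = 0.581.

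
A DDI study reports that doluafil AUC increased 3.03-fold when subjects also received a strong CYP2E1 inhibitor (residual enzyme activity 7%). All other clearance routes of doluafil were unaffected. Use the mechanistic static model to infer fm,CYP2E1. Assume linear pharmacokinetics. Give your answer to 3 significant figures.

Call the CYP2E1 fraction fm. After the interaction, CL_new/CL_old = fm × 0.07 + (1 − fm).
AUC ratio = 1 / (new CL fraction), so new CL fraction = 1 / 3.03 = 0.33.
fm × 0.07 + 1 − fm = 0.33  ⇒  fm × (0.07 − 1) = −0.67  ⇒  fm = 0.720.

0.720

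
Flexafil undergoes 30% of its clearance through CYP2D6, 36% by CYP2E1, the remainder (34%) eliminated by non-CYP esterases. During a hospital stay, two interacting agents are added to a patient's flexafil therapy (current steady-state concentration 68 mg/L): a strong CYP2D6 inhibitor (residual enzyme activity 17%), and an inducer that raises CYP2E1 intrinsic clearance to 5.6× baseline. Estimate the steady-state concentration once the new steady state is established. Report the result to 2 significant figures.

CYP2D6: 0.3 × 0.17 = 0.051
CYP2E1: 0.36 × 5.6 = 2.016
Other: 0.34 (unchanged)
New clearance relative to baseline: 0.051 + 2.016 + 0.34 = 2.407.
Dividing the baseline by the relative clearance: 68 / 2.407 = 28 mg/L.

28 mg/L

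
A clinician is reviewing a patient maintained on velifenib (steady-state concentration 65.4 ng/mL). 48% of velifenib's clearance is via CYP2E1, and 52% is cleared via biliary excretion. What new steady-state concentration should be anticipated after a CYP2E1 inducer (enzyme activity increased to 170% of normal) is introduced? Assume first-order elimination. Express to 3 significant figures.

49.0 ng/mL

The CYP2E1 pathway (48% of clearance) increases to 1.7× activity: 0.48 × 1.7 = 0.816.
Non-CYP routes (52%) are unchanged.
CL_new/CL_old = 0.816 + 0.52 = 1.336.
New steady-state concentration = baseline ÷ relative clearance = 65.4 / 1.336 = 49.0 ng/mL.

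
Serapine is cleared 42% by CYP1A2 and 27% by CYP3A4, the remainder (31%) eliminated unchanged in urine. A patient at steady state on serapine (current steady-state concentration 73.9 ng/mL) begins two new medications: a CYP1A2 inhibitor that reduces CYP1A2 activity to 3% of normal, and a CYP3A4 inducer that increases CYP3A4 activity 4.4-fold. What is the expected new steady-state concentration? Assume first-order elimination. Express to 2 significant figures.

49 ng/mL

The CYP1A2 pathway (42% of clearance) falls to 0.03× activity: 0.42 × 0.03 = 0.0126.
The CYP3A4 pathway (27% of clearance) increases to 4.4× activity: 0.27 × 4.4 = 1.188.
Non-CYP routes (31%) are unchanged.
Relative clearance = 0.0126 + 1.188 + 0.31 = 1.5106.
Steady-state concentration ∝ 1/CL: new value = 73.9 / 1.5106 = 49 ng/mL.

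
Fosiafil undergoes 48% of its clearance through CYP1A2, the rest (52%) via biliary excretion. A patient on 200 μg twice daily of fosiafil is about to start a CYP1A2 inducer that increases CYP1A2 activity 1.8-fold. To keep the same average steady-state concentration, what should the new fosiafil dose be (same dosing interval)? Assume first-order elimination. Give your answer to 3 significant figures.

CYP1A2: 0.48 × 1.8 = 0.864
Other: 0.52 (unchanged)
Relative clearance = 0.864 + 0.52 = 1.384.
Exposure is unchanged when dose changes in proportion to clearance. New dose = 200 μg × 1.384 = 277 μg.

277 μg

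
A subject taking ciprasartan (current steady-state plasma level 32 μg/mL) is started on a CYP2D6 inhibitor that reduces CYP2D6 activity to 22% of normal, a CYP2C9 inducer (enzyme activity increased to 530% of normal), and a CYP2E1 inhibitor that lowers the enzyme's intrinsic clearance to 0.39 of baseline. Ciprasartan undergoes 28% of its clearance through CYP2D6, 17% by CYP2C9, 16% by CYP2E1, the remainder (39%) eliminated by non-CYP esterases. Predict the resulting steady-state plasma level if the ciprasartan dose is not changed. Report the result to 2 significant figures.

23 μg/mL

The CYP2D6 pathway (28% of clearance) drops to 0.22× activity: 0.28 × 0.22 = 0.0616.
The CYP2C9 pathway (17% of clearance) is boosted to 5.3× activity: 0.17 × 5.3 = 0.901.
The CYP2E1 pathway (16% of clearance) falls to 0.39× activity: 0.16 × 0.39 = 0.0624.
Non-CYP routes (39%) are unchanged.
CL_new/CL_old = 0.0616 + 0.901 + 0.0624 + 0.39 = 1.415.
Dividing the baseline by the relative clearance: 32 / 1.415 = 23 μg/mL.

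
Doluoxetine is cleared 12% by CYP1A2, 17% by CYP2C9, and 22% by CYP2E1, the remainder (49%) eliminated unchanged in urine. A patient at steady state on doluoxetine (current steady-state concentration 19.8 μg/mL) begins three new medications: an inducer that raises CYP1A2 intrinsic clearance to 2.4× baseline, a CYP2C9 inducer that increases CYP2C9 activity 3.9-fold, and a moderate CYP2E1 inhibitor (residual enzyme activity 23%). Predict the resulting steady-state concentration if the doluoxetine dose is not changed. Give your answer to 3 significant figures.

CYP1A2: 0.12 × 2.4 = 0.288
CYP2C9: 0.17 × 3.9 = 0.663
CYP2E1: 0.22 × 0.23 = 0.0506
Other: 0.49 (unchanged)
CL_new/CL_old = 0.288 + 0.663 + 0.0506 + 0.49 = 1.4916.
Steady-state concentration ∝ 1/CL: new value = 19.8 / 1.4916 = 13.3 μg/mL.

13.3 μg/mL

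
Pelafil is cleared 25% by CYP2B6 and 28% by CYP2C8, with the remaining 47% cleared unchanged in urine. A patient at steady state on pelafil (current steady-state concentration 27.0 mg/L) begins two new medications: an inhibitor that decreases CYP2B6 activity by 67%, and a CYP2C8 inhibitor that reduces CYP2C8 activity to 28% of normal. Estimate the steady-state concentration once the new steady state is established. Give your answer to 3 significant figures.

42.8 mg/L

CYP2B6: 0.25 × 0.33 = 0.0825
CYP2C8: 0.28 × 0.28 = 0.0784
Other: 0.47 (unchanged)
Relative clearance = 0.0825 + 0.0784 + 0.47 = 0.6309.
Steady-state concentration ∝ 1/CL: new value = 27.0 / 0.6309 = 42.8 mg/L.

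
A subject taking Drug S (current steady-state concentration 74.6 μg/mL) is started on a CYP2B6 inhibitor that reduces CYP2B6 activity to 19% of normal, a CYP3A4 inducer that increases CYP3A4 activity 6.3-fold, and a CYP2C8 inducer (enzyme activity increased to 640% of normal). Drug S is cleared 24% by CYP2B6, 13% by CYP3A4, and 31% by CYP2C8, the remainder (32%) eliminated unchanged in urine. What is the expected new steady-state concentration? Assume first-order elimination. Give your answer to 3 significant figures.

23.5 μg/mL

The CYP2B6 pathway (24% of clearance) drops to 0.19× activity: 0.24 × 0.19 = 0.0456.
The CYP3A4 pathway (13% of clearance) increases to 6.3× activity: 0.13 × 6.3 = 0.819.
The CYP2C8 pathway (31% of clearance) increases to 6.4× activity: 0.31 × 6.4 = 1.984.
Non-CYP routes (32%) are unchanged.
CL_new/CL_old = 0.0456 + 0.819 + 1.984 + 0.32 = 3.1686.
Steady-state concentration ∝ 1/CL: new value = 74.6 / 3.1686 = 23.5 μg/mL.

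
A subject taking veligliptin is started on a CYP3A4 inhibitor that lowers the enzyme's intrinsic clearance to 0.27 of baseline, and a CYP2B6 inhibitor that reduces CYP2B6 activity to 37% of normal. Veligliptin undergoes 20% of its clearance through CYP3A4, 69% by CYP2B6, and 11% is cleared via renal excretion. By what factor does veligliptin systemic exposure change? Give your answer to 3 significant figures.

2.38

The CYP3A4 pathway (20% of clearance) drops to 0.27× activity: 0.2 × 0.27 = 0.054.
The CYP2B6 pathway (69% of clearance) drops to 0.37× activity: 0.69 × 0.37 = 0.2553.
The remaining 11% of clearance is unaffected.
Relative clearance = 0.054 + 0.2553 + 0.11 = 0.4193.
Because systemic exposure varies inversely with clearance, the combined effect is 1 / 0.4193 = 2.38.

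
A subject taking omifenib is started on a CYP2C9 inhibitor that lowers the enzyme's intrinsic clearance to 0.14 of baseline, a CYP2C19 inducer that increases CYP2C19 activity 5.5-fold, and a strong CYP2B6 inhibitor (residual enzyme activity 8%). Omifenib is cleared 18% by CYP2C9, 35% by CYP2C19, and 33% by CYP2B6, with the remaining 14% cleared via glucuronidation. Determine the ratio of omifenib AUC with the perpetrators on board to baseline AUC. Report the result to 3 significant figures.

0.472

CYP2C9: 0.18 × 0.14 = 0.0252
CYP2C19: 0.35 × 5.5 = 1.925
CYP2B6: 0.33 × 0.08 = 0.0264
Other: 0.14 (unchanged)
CL_new/CL_old = 0.0252 + 1.925 + 0.0264 + 0.14 = 2.1166.
Because AUC varies inversely with clearance, the combined effect is 1 / 2.1166 = 0.472.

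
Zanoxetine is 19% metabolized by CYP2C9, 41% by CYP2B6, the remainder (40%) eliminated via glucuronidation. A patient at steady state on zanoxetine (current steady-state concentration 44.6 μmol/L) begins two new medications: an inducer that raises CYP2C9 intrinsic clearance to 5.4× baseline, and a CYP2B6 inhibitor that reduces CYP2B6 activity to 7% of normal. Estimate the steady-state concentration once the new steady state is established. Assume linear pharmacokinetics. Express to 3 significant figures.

The CYP2C9 pathway (19% of clearance) increases to 5.4× activity: 0.19 × 5.4 = 1.026.
The CYP2B6 pathway (41% of clearance) drops to 0.07× activity: 0.41 × 0.07 = 0.0287.
The remaining 40% of clearance is unaffected.
CL_new/CL_old = 1.026 + 0.0287 + 0.4 = 1.4547.
Steady-state concentration ∝ 1/CL: new value = 44.6 / 1.4547 = 30.7 μmol/L.

30.7 μmol/L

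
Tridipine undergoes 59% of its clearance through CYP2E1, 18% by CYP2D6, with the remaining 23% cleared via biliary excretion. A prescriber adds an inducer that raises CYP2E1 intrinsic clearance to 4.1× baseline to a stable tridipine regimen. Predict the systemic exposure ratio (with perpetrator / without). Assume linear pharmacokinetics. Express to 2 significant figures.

CYP2E1: 0.59 × 4.1 = 2.419
CYP2D6: 0.18 (unchanged)
Other: 0.23 (unchanged)
Relative clearance = 2.419 + 0.18 + 0.23 = 2.829.
Systemic exposure ratio = CL_old/CL_new = 1 / 2.829 = 0.35.

0.35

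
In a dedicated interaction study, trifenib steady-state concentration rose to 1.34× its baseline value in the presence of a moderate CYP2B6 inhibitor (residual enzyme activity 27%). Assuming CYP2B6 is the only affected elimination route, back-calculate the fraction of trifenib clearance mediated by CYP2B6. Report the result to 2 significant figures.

0.35

Call the CYP2B6 fraction fm. After the interaction, CL_new/CL_old = fm × 0.27 + (1 − fm).
Steady-state concentration ratio = 1 / (new CL fraction), so new CL fraction = 1 / 1.34 = 0.7463.
fm × 0.27 + 1 − fm = 0.7463  ⇒  fm × (0.27 − 1) = −0.2537  ⇒  fm = 0.35.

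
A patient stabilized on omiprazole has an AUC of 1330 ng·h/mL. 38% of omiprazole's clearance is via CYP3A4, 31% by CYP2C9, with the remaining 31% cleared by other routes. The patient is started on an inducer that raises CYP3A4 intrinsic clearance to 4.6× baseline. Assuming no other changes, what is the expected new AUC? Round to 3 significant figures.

562 ng·h/mL

The CYP3A4 pathway (38% of clearance) rises to 4.6× activity: 0.38 × 4.6 = 1.748.
CYP2C9 (31%) and the residual 31% are unaffected.
CL_new/CL_old = 1.748 + 0.31 + 0.31 = 2.368.
With dosing unchanged, AUC scales as 1/CL: 1330 / 2.368 = 562 ng·h/mL.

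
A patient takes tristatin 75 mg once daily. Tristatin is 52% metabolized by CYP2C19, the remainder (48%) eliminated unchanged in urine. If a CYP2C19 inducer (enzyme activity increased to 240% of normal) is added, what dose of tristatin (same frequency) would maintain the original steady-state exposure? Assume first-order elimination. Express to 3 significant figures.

130 mg

The CYP2C19 pathway (52% of clearance) is boosted to 2.4× activity: 0.52 × 2.4 = 1.248.
The remaining 48% of clearance is unaffected.
New clearance relative to baseline: 1.248 + 0.48 = 1.728.
Exposure is unchanged when dose changes in proportion to clearance. New dose = 75 mg × 1.728 = 130 mg.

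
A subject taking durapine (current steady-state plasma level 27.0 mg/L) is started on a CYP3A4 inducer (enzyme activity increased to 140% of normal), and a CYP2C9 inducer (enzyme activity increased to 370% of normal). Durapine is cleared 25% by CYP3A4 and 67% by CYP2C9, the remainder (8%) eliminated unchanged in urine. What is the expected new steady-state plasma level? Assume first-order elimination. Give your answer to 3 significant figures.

9.28 mg/L

CYP3A4: 0.25 × 1.4 = 0.35
CYP2C9: 0.67 × 3.7 = 2.479
Other: 0.08 (unchanged)
Relative clearance = 0.35 + 2.479 + 0.08 = 2.909.
New steady-state plasma level = 27.0 / 2.909 = 9.28 mg/L (concentration scales inversely with clearance).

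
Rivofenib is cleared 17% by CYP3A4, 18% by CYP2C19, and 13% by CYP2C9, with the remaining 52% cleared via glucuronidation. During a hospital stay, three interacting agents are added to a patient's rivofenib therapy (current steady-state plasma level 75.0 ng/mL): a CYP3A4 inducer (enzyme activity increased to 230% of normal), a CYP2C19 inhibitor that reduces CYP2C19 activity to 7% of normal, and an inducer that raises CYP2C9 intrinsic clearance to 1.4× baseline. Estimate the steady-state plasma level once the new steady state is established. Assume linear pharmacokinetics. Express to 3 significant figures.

CYP3A4: 0.17 × 2.3 = 0.391
CYP2C19: 0.18 × 0.07 = 0.0126
CYP2C9: 0.13 × 1.4 = 0.182
Other: 0.52 (unchanged)
Relative clearance = 0.391 + 0.0126 + 0.182 + 0.52 = 1.1056.
Steady-state plasma level ∝ 1/CL: new value = 75.0 / 1.1056 = 67.8 ng/mL.

67.8 ng/mL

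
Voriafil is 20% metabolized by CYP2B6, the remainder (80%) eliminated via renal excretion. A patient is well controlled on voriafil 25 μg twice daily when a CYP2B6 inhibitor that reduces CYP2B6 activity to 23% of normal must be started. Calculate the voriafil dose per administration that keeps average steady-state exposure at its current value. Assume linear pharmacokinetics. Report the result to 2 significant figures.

21 μg

The CYP2B6 pathway (20% of clearance) drops to 0.23× activity: 0.2 × 0.23 = 0.046.
The remaining 80% of clearance is unaffected.
New clearance relative to baseline: 0.046 + 0.8 = 0.846.
To maintain the same steady-state level, dose must scale with clearance: new dose = 25 × 0.846 = 21 μg.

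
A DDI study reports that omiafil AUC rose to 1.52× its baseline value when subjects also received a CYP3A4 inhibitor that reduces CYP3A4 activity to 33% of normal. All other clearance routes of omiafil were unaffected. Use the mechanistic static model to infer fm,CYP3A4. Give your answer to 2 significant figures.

Call the CYP3A4 fraction fm. After the interaction, CL_new/CL_old = fm × 0.33 + (1 − fm).
AUC ratio = 1 / (new CL fraction), so new CL fraction = 1 / 1.52 = 0.6579.
fm × 0.33 + 1 − fm = 0.6579  ⇒  fm × (0.33 − 1) = −0.3421  ⇒  fm = 0.51.

0.51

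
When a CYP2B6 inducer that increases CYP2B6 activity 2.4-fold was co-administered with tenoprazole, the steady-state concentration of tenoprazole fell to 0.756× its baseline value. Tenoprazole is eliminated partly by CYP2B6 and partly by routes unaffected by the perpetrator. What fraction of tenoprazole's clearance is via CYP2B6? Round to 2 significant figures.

0.23

CL'/CL = 1 / 0.756 = 1.323
2.4·fm + (1 − fm) = 1.323
fm = (1.323 − 1) / (2.4 − 1) = 0.23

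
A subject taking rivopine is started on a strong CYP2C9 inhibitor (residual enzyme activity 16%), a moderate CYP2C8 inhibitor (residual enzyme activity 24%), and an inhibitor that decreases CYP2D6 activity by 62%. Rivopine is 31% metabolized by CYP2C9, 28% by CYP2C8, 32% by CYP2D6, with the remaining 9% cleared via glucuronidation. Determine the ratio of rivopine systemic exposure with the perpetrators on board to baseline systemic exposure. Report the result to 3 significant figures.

CYP2C9: 0.31 × 0.16 = 0.0496
CYP2C8: 0.28 × 0.24 = 0.0672
CYP2D6: 0.32 × 0.38 = 0.1216
Other: 0.09 (unchanged)
Relative clearance = 0.0496 + 0.0672 + 0.1216 + 0.09 = 0.3284.
Systemic exposure ∝ 1/CL: fold-change = 1 / 0.3284 = 3.05.

3.05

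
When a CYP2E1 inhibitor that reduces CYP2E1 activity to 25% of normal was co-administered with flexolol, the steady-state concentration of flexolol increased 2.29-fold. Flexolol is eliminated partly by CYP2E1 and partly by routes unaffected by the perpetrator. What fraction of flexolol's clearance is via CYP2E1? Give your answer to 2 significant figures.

0.75

Let x = fm,CYP2E1. Because steady-state concentration ∝ 1/CL, relative clearance fell to 1/2.29 = 0.4367.
Only the CYP2E1 route changed, so 0.4367 = x·0.25 + (1 − x), giving x = 0.75.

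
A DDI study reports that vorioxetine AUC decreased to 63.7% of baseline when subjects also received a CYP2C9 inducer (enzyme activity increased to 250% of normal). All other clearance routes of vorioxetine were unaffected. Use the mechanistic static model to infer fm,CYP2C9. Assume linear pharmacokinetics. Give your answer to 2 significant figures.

Let fm be the CYP2C9 fraction. New clearance relative to baseline = fm × 2.5 + (1 − fm).
AUC ratio = 1 / (new CL fraction), so new CL fraction = 1 / 0.637 = 1.57.
fm × 2.5 + 1 − fm = 1.57  ⇒  fm × (2.5 − 1) = 0.5699  ⇒  fm = 0.38.

0.38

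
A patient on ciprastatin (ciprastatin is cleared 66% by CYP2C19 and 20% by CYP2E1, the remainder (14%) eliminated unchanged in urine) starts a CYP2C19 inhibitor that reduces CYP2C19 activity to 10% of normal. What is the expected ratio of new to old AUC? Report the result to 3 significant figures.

The CYP2C19 pathway (66% of clearance) falls to 0.1× activity: 0.66 × 0.1 = 0.066.
CYP2E1 (20%) and the residual 14% are unaffected.
CL_new/CL_old = 0.066 + 0.2 + 0.14 = 0.406.
Since AUC ∝ 1/CL, the ratio is 1 / 0.406 = 2.46.

2.46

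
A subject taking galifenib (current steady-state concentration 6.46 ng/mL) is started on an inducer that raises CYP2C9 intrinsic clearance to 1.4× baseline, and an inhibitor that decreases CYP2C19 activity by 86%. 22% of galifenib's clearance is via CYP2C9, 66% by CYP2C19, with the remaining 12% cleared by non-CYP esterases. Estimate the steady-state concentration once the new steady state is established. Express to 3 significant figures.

CYP2C9: 0.22 × 1.4 = 0.308
CYP2C19: 0.66 × 0.14 = 0.0924
Other: 0.12 (unchanged)
CL_new/CL_old = 0.308 + 0.0924 + 0.12 = 0.5204.
Steady-state concentration ∝ 1/CL: new value = 6.46 / 0.5204 = 12.4 ng/mL.

12.4 ng/mL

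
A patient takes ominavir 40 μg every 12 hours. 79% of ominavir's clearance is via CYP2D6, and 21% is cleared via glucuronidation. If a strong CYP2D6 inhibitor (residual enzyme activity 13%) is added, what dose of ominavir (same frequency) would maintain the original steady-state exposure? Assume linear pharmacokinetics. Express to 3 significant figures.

The CYP2D6 pathway (79% of clearance) is reduced to 0.13× activity: 0.79 × 0.13 = 0.1027.
Non-CYP routes (21%) are unchanged.
CL_new/CL_old = 0.1027 + 0.21 = 0.3127.
Exposure is unchanged when dose changes in proportion to clearance. New dose = 40 μg × 0.3127 = 12.5 μg.

12.5 μg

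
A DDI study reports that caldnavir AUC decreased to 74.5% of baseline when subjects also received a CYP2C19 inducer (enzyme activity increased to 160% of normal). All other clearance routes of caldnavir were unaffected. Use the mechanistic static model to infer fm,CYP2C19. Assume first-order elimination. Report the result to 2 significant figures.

Let fm be the CYP2C19 fraction. New clearance relative to baseline = fm × 1.6 + (1 − fm).
AUC ratio = 1 / (new CL fraction), so new CL fraction = 1 / 0.745 = 1.342.
fm × 1.6 + 1 − fm = 1.342  ⇒  fm × (1.6 − 1) = 0.3423  ⇒  fm = 0.57.

0.57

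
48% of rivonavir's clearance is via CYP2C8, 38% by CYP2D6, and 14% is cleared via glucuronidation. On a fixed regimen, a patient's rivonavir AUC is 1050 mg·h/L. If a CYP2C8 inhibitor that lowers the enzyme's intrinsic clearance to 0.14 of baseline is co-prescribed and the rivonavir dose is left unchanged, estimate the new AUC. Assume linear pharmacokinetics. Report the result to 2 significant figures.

The CYP2C8 pathway (48% of clearance) falls to 0.14× activity: 0.48 × 0.14 = 0.0672.
CYP2D6 (38%) and the residual 14% are unaffected.
Relative clearance = 0.0672 + 0.38 + 0.14 = 0.5872.
With dosing unchanged, AUC scales as 1/CL: 1050 / 0.5872 = 1.8 × 10³ mg·h/L.

1.8 × 10³ mg·h/L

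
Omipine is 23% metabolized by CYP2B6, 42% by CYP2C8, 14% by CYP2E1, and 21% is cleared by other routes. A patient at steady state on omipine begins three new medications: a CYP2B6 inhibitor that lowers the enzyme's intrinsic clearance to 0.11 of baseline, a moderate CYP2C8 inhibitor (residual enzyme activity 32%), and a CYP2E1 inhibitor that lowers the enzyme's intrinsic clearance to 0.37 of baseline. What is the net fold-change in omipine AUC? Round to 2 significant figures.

The CYP2B6 pathway (23% of clearance) is reduced to 0.11× activity: 0.23 × 0.11 = 0.0253.
The CYP2C8 pathway (42% of clearance) falls to 0.32× activity: 0.42 × 0.32 = 0.1344.
The CYP2E1 pathway (14% of clearance) falls to 0.37× activity: 0.14 × 0.37 = 0.0518.
The remaining 21% of clearance is unaffected.
CL_new/CL_old = 0.0253 + 0.1344 + 0.0518 + 0.21 = 0.4215.
Net AUC ratio = 1 / 0.4215 = 2.4.

2.4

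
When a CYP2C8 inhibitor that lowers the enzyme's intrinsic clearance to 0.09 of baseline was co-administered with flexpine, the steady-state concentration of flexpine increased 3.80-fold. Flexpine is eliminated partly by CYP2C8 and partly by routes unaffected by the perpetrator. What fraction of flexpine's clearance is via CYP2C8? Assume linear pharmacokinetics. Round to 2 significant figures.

CL'/CL = 1 / 3.80 = 0.2632
0.09·fm + (1 − fm) = 0.2632
fm = (0.2632 − 1) / (0.09 − 1) = 0.81

0.81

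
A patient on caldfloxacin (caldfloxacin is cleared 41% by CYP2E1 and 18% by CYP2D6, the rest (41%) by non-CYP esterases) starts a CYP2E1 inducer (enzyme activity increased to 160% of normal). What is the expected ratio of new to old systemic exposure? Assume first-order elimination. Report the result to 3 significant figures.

0.803

CYP2E1: 0.41 × 1.6 = 0.656
CYP2D6: 0.18 (unchanged)
Other: 0.41 (unchanged)
New clearance relative to baseline: 0.656 + 0.18 + 0.41 = 1.246.
Systemic exposure ratio = CL_old/CL_new = 1 / 1.246 = 0.803.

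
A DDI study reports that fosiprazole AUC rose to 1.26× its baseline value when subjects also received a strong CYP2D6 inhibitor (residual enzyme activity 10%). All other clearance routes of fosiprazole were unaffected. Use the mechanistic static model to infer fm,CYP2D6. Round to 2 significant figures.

Let fm be the CYP2D6 fraction. New clearance relative to baseline = fm × 0.1 + (1 − fm).
AUC ratio = 1 / (new CL fraction), so new CL fraction = 1 / 1.26 = 0.7937.
fm × 0.1 + 1 − fm = 0.7937  ⇒  fm × (0.1 − 1) = −0.2063  ⇒  fm = 0.23.

0.23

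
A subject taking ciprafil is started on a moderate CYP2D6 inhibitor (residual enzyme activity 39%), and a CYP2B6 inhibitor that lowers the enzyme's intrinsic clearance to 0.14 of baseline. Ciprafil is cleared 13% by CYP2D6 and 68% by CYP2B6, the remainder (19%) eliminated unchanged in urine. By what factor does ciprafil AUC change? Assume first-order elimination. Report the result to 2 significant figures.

3.0

The CYP2D6 pathway (13% of clearance) falls to 0.39× activity: 0.13 × 0.39 = 0.0507.
The CYP2B6 pathway (68% of clearance) is reduced to 0.14× activity: 0.68 × 0.14 = 0.0952.
The remaining 19% of clearance is unaffected.
Relative clearance = 0.0507 + 0.0952 + 0.19 = 0.3359.
Net AUC ratio = 1 / 0.3359 = 3.0.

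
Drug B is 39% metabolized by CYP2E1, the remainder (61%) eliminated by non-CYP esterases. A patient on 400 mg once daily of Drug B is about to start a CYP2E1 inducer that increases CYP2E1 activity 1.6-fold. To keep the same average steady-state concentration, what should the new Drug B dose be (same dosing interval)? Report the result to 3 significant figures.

CYP2E1: 0.39 × 1.6 = 0.624
Other: 0.61 (unchanged)
CL_new/CL_old = 0.624 + 0.61 = 1.234.
Exposure is unchanged when dose changes in proportion to clearance. New dose = 400 mg × 1.234 = 494 mg.

494 mg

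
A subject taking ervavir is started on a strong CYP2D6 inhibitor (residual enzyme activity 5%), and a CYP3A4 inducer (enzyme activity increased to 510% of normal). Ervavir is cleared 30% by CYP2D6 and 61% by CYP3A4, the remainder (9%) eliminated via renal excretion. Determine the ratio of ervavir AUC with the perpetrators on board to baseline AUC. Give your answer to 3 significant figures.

CYP2D6: 0.3 × 0.05 = 0.015
CYP3A4: 0.61 × 5.1 = 3.111
Other: 0.09 (unchanged)
Relative clearance = 0.015 + 3.111 + 0.09 = 3.216.
Because AUC varies inversely with clearance, the combined effect is 1 / 3.216 = 0.311.

0.311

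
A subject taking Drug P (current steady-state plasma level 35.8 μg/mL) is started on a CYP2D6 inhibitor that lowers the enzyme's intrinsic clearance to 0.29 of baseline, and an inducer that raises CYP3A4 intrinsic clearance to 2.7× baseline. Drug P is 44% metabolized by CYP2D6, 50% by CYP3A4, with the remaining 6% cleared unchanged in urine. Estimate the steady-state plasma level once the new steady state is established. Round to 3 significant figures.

23.3 μg/mL

CYP2D6: 0.44 × 0.29 = 0.1276
CYP3A4: 0.5 × 2.7 = 1.35
Other: 0.06 (unchanged)
CL_new/CL_old = 0.1276 + 1.35 + 0.06 = 1.5376.
Dividing the baseline by the relative clearance: 35.8 / 1.5376 = 23.3 μg/mL.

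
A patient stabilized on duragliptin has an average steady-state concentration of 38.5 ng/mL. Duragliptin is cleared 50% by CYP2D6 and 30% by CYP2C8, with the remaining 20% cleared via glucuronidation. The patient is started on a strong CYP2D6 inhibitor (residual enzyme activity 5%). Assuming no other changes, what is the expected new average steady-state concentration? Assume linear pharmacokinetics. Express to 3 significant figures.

73.3 ng/mL

The CYP2D6 pathway (50% of clearance) is reduced to 0.05× activity: 0.5 × 0.05 = 0.025.
CYP2C8 (30%) and the residual 20% are unaffected.
Relative clearance = 0.025 + 0.3 + 0.2 = 0.525.
Average steady-state concentration ∝ 1/CL, so new value = 38.5 / 0.525 = 73.3 ng/mL.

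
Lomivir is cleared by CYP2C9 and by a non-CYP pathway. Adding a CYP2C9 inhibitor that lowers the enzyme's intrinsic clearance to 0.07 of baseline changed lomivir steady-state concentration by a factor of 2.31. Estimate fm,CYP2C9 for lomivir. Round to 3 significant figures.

CL'/CL = 1 / 2.31 = 0.4329
0.07·fm + (1 − fm) = 0.4329
fm = (0.4329 − 1) / (0.07 − 1) = 0.610

0.610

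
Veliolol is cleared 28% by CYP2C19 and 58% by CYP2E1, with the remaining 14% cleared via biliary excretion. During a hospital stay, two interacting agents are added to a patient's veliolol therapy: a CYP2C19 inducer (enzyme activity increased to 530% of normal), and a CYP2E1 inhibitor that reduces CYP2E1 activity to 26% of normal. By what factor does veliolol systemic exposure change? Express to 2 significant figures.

The CYP2C19 pathway (28% of clearance) is boosted to 5.3× activity: 0.28 × 5.3 = 1.484.
The CYP2E1 pathway (58% of clearance) is reduced to 0.26× activity: 0.58 × 0.26 = 0.1508.
Non-CYP routes (14%) are unchanged.
CL_new/CL_old = 1.484 + 0.1508 + 0.14 = 1.7748.
Because systemic exposure varies inversely with clearance, the combined effect is 1 / 1.7748 = 0.56.

0.56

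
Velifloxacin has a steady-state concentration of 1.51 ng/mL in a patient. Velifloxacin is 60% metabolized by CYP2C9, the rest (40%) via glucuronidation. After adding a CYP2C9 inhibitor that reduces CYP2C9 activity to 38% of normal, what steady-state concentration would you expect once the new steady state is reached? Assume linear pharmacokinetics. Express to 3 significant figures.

2.40 ng/mL

The CYP2C9 pathway (60% of clearance) is reduced to 0.38× activity: 0.6 × 0.38 = 0.228.
Non-CYP routes (40%) are unchanged.
CL_new/CL_old = 0.228 + 0.4 = 0.628.
With dosing unchanged, steady-state concentration scales as 1/CL: 1.51 / 0.628 = 2.40 ng/mL.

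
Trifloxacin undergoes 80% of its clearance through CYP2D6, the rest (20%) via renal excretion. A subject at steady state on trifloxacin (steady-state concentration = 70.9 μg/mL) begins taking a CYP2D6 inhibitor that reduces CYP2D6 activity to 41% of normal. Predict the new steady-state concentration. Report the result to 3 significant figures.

134 μg/mL

The CYP2D6 pathway (80% of clearance) drops to 0.41× activity: 0.8 × 0.41 = 0.328.
The remaining 20% of clearance is unaffected.
New clearance relative to baseline: 0.328 + 0.2 = 0.528.
Steady-state concentration ∝ 1/CL, so new value = 70.9 / 0.528 = 134 μg/mL.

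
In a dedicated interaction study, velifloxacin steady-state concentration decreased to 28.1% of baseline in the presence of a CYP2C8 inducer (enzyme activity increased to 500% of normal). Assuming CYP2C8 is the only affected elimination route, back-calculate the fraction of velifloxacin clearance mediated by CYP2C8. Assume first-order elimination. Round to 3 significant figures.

Let x = fm,CYP2C8. Because steady-state concentration ∝ 1/CL, relative clearance rose to 1/0.281 = 3.559.
Setting x·5 + (1 − x) = 3.559 and solving: x = (3.559 − 1)/(5 − 1) = 0.640.

0.640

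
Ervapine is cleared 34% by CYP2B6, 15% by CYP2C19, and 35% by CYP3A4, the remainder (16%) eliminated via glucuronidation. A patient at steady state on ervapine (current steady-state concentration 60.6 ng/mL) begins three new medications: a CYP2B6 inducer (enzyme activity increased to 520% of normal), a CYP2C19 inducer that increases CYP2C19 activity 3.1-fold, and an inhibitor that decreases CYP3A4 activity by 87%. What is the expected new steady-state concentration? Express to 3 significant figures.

The CYP2B6 pathway (34% of clearance) rises to 5.2× activity: 0.34 × 5.2 = 1.768.
The CYP2C19 pathway (15% of clearance) rises to 3.1× activity: 0.15 × 3.1 = 0.465.
The CYP3A4 pathway (35% of clearance) is reduced to 0.13× activity: 0.35 × 0.13 = 0.0455.
Non-CYP routes (16%) are unchanged.
Relative clearance = 1.768 + 0.465 + 0.0455 + 0.16 = 2.4385.
New steady-state concentration = 60.6 / 2.4385 = 24.9 ng/mL (concentration scales inversely with clearance).

24.9 ng/mL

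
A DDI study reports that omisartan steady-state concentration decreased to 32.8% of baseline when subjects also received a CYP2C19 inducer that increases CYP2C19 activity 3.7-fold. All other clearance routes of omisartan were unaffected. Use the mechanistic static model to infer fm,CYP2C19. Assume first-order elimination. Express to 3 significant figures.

0.759

CL'/CL = 1 / 0.328 = 3.049
3.7·fm + (1 − fm) = 3.049
fm = (3.049 − 1) / (3.7 − 1) = 0.759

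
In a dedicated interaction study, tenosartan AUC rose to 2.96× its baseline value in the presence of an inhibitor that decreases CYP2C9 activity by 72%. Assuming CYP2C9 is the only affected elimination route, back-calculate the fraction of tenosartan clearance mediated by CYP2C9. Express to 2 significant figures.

0.92

Call the CYP2C9 fraction fm. After the interaction, CL_new/CL_old = fm × 0.28 + (1 − fm).
AUC ratio = 1 / (new CL fraction), so new CL fraction = 1 / 2.96 = 0.3378.
fm × 0.28 + 1 − fm = 0.3378  ⇒  fm × (0.28 − 1) = −0.6622  ⇒  fm = 0.92.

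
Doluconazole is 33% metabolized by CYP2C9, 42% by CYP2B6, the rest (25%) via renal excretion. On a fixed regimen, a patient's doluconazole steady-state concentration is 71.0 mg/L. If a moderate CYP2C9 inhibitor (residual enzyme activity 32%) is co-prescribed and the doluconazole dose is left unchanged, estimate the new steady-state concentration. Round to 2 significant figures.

92 mg/L

The CYP2C9 pathway (33% of clearance) falls to 0.32× activity: 0.33 × 0.32 = 0.1056.
CYP2B6 (42%) and the residual 25% are unaffected.
New clearance relative to baseline: 0.1056 + 0.42 + 0.25 = 0.7756.
With dosing unchanged, steady-state concentration scales as 1/CL: 71.0 / 0.7756 = 92 mg/L.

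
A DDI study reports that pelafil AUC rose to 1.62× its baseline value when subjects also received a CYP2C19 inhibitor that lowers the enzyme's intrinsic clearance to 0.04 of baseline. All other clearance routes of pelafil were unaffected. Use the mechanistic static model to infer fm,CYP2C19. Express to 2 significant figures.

CL'/CL = 1 / 1.62 = 0.6173
0.04·fm + (1 − fm) = 0.6173
fm = (0.6173 − 1) / (0.04 − 1) = 0.40

0.40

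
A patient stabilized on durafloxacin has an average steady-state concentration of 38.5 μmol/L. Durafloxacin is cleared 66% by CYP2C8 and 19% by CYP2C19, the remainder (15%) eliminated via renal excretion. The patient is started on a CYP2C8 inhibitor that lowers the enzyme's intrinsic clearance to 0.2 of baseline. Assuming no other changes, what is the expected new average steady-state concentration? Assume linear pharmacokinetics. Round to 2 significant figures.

The CYP2C8 pathway (66% of clearance) falls to 0.2× activity: 0.66 × 0.2 = 0.132.
CYP2C19 (19%) and the residual 15% are unaffected.
New clearance relative to baseline: 0.132 + 0.19 + 0.15 = 0.472.
Average steady-state concentration ∝ 1/CL, so new value = 38.5 / 0.472 = 82 μmol/L.

82 μmol/L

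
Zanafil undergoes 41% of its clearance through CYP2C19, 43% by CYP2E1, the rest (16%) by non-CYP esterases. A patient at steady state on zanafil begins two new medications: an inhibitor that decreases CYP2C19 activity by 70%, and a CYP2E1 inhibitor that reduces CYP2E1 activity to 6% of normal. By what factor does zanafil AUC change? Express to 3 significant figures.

3.24

The CYP2C19 pathway (41% of clearance) drops to 0.3× activity: 0.41 × 0.3 = 0.123.
The CYP2E1 pathway (43% of clearance) is reduced to 0.06× activity: 0.43 × 0.06 = 0.0258.
Non-CYP routes (16%) are unchanged.
New clearance relative to baseline: 0.123 + 0.0258 + 0.16 = 0.3088.
Because AUC varies inversely with clearance, the combined effect is 1 / 0.3088 = 3.24.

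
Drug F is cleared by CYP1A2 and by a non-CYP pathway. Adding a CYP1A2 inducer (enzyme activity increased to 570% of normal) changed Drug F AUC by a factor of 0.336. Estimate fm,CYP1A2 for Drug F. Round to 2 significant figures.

0.42

Call the CYP1A2 fraction fm. After the interaction, CL_new/CL_old = fm × 5.7 + (1 − fm).
AUC ratio = 1 / (new CL fraction), so new CL fraction = 1 / 0.336 = 2.976.
fm × 5.7 + 1 − fm = 2.976  ⇒  fm × (5.7 − 1) = 1.976  ⇒  fm = 0.42.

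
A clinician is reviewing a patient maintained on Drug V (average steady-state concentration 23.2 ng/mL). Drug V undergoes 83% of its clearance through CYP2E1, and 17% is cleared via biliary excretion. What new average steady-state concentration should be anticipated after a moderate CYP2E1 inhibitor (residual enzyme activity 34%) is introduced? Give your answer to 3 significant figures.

51.3 ng/mL

CYP2E1: 0.83 × 0.34 = 0.2822
Other: 0.17 (unchanged)
New clearance relative to baseline: 0.2822 + 0.17 = 0.4522.
With dosing unchanged, average steady-state concentration scales as 1/CL: 23.2 / 0.4522 = 51.3 ng/mL.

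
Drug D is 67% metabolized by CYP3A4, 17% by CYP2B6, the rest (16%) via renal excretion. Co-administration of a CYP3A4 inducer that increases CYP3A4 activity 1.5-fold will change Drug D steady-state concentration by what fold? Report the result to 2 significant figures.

The CYP3A4 pathway (67% of clearance) increases to 1.5× activity: 0.67 × 1.5 = 1.005.
CYP2B6 (17%) and the residual 16% are unaffected.
New clearance relative to baseline: 1.005 + 0.17 + 0.16 = 1.335.
Steady-state concentration is inversely proportional to clearance, so the fold-change is 1 / 1.335 = 0.75.

0.75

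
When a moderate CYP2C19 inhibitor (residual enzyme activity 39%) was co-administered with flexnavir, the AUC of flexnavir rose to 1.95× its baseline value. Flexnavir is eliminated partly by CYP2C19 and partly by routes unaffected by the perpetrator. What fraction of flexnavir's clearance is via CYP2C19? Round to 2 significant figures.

Write x for the fraction cleared via CYP2C19. The observed AUC change means clearance fell to 1/1.95 = 0.5128 of baseline.
Setting x·0.39 + (1 − x) = 0.5128 and solving: x = (0.5128 − 1)/(0.39 − 1) = 0.80.

0.80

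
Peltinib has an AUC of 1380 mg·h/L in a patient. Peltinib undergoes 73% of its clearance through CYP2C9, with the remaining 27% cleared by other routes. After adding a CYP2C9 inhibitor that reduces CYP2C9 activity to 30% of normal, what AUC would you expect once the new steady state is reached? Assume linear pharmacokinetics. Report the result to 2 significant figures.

CYP2C9: 0.73 × 0.3 = 0.219
Other: 0.27 (unchanged)
CL_new/CL_old = 0.219 + 0.27 = 0.489.
AUC ∝ 1/CL, so new value = 1380 / 0.489 = 2.8 × 10³ mg·h/L.

2.8 × 10³ mg·h/L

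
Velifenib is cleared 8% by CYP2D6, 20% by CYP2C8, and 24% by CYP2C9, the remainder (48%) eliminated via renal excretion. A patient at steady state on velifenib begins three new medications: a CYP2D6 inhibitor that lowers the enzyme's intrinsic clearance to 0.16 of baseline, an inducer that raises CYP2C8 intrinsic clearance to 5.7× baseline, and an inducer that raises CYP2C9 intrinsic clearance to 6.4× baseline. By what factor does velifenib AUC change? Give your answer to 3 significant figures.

0.316

The CYP2D6 pathway (8% of clearance) drops to 0.16× activity: 0.08 × 0.16 = 0.0128.
The CYP2C8 pathway (20% of clearance) increases to 5.7× activity: 0.2 × 5.7 = 1.14.
The CYP2C9 pathway (24% of clearance) increases to 6.4× activity: 0.24 × 6.4 = 1.536.
The remaining 48% of clearance is unaffected.
CL_new/CL_old = 0.0128 + 1.14 + 1.536 + 0.48 = 3.1688.
Net AUC ratio = 1 / 3.1688 = 0.316.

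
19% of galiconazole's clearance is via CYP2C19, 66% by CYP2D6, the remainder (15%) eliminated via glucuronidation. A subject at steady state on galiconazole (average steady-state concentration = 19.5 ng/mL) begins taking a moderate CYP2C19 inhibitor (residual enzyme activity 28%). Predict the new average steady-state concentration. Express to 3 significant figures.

22.6 ng/mL

CYP2C19: 0.19 × 0.28 = 0.0532
CYP2D6: 0.66 (unchanged)
Other: 0.15 (unchanged)
Relative clearance = 0.0532 + 0.66 + 0.15 = 0.8632.
New average steady-state concentration = baseline ÷ relative clearance = 19.5 / 0.8632 = 22.6 ng/mL.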